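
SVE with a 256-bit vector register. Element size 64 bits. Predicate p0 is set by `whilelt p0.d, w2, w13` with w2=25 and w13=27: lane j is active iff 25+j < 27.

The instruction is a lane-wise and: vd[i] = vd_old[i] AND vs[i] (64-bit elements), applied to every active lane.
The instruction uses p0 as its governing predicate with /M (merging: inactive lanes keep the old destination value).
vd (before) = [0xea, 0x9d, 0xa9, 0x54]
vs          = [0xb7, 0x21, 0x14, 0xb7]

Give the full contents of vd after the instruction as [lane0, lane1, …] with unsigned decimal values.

lane count: 256 div 64 = 4
whilelt: lane j active iff 25+j < 27 → j < 2 → 2 active
vd[0] and(0xea,0xb7) -> 0xa2
vd[1] and(0x9d,0x21) -> 0x01
vd[2] tail/keep -> 0xa9
vd[3] tail/keep -> 0x54

vd = [162, 1, 169, 84]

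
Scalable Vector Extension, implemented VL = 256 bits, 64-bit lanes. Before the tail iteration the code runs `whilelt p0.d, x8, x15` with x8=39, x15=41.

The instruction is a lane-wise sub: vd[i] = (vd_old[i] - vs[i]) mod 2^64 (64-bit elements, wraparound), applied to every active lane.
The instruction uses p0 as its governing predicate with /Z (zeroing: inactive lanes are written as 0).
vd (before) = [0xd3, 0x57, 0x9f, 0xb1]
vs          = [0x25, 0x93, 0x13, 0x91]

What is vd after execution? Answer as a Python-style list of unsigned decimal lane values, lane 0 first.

vd = [174, 18446744073709551556, 0, 0]

register lanes = 256/64 = 4
whilelt: lane j active iff 39+j < 41 → j < 2 → 2 active
  i=0: sub(0xd3,0x25) → 174
  i=1: sub(0x57,0x93) → 18446744073709551556
  i=2: tail/zero → 0
  i=3: tail/zero → 0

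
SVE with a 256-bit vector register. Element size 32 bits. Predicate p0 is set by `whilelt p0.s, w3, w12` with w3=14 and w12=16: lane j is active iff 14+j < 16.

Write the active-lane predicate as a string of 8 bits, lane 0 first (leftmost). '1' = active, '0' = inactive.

lane count: 256 div 32 = 8
active while 14+j < 16, i.e. j ∈ [0,2) capped at 8 ⇒ 2
bits (lane 0 leftmost): 11000000

predicate = 11000000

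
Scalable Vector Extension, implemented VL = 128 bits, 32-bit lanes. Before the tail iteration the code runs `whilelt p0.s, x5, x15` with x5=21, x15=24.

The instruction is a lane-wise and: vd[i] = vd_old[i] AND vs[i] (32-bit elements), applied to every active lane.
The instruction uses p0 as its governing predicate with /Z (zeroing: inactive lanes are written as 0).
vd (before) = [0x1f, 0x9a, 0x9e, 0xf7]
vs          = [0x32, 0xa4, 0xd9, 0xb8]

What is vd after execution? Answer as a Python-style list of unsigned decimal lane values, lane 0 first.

lane count: 128 div 32 = 4
p0[j] = (21+j < 24); true for j=0..2 → 3 lanes set
lane  0: and(0x1f,0x32) ⇒ 0x12
lane  1: and(0x9a,0xa4) ⇒ 0x80
lane  2: and(0x9e,0xd9) ⇒ 0x98
lane  3: tail/zero ⇒ 0x00

vd = [18, 128, 152, 0]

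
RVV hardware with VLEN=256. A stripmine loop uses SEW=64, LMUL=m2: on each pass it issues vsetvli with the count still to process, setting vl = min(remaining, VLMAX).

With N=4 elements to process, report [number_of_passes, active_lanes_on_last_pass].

[iterations, last_vl] = [1, 4]

VLMAX = VLEN×LMUL/SEW = 256×2/64 = 8
iterations = ceil(4/8) = 1; final-pass vl = 4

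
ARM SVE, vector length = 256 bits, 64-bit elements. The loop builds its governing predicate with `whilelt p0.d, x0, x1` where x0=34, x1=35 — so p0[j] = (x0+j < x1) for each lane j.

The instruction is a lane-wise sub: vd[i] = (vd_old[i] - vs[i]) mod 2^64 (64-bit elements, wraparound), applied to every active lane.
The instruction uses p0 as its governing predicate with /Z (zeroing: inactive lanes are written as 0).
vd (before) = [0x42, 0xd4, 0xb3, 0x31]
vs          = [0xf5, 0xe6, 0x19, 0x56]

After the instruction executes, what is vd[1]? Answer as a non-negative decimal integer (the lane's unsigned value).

vd[1] = 0

lane count: 256 div 64 = 4
p0[j] = (34+j < 35); true for j=0..0 → 1 lanes set
[0] sub(0x42,0xf5) = 0xffffffffffffff4d
[1] tail/zero = 0x00
[2] tail/zero = 0x00
[3] tail/zero = 0x00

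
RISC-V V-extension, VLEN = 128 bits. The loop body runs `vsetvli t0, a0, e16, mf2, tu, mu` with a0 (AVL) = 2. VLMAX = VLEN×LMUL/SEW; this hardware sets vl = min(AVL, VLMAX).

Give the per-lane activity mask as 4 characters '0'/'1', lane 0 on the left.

predicate = 1100

VLMAX = VLEN×LMUL/SEW = 128×1/2/16 = 4
vl = min(AVL, VLMAX) = min(2, 4) = 2
bits (lane 0 leftmost): 1100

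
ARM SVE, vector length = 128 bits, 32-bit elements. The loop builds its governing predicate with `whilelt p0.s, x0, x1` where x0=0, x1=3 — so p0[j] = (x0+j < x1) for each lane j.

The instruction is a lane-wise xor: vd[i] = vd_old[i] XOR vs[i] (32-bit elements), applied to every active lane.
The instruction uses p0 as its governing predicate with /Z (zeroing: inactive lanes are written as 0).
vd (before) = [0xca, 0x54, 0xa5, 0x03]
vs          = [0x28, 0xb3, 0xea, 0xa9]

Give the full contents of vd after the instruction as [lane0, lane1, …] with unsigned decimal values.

vd = [226, 231, 79, 0]

lane count: 128 div 32 = 4
p0[j] = (0+j < 3); true for j=0..2 → 3 lanes set
[0] xor(0xca,0x28) = 0xe2
[1] xor(0x54,0xb3) = 0xe7
[2] xor(0xa5,0xea) = 0x4f
[3] tail/zero = 0x00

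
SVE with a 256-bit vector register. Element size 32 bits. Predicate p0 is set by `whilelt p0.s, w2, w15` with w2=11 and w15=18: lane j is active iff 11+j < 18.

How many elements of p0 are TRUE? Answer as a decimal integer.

register lanes = 256/32 = 8
active while 11+j < 18, i.e. j ∈ [0,7) capped at 8 ⇒ 7

vl = 7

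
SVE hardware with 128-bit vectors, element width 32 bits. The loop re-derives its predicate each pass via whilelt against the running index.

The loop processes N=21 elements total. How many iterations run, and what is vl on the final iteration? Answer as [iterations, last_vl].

[iterations, last_vl] = [6, 1]

lane count: 128 div 32 = 4
21 elements at 4/iter → 6 passes, remainder 1 on the last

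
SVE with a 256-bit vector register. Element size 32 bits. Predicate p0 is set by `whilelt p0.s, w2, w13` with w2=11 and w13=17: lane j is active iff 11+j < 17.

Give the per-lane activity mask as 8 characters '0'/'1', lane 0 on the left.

register lanes = 256/32 = 8
active while 11+j < 17, i.e. j ∈ [0,6) capped at 8 ⇒ 6
bits (lane 0 leftmost): 11111100

predicate = 11111100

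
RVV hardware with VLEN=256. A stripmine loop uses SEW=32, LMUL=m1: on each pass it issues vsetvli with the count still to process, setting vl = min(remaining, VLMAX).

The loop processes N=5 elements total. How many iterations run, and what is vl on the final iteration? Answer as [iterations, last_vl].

VLMAX = VLEN×LMUL/SEW = 256×1/32 = 8
N=5: ⌈5/8⌉ = 1 iters; last vl = 5 − 0×8 = 5

[iterations, last_vl] = [1, 5]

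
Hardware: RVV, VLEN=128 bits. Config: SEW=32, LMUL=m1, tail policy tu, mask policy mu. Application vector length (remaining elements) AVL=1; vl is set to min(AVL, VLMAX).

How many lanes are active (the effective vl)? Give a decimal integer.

VLMAX = VLEN×LMUL/SEW = 128×1/32 = 4
AVL=1 ≤ VLMAX=4, so vl = 1

vl = 1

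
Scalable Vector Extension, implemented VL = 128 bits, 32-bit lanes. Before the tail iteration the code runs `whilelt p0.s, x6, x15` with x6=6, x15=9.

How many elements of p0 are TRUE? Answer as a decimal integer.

vl = 3

128-bit reg / 32-bit elem → 4 lanes
whilelt: lane j active iff 6+j < 9 → j < 3 → 3 active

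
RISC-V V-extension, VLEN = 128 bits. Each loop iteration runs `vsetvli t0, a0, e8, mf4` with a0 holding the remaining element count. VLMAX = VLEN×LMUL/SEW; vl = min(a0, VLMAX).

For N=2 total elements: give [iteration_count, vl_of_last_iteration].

[iterations, last_vl] = [1, 2]

VLMAX = (128 × 1/4) / 8 = 4 lanes
N=2: ⌈2/4⌉ = 1 iters; last vl = 2 − 0×4 = 2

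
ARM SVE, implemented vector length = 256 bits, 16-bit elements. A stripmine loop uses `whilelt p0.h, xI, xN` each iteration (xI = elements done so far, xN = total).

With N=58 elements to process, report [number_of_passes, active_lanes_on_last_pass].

[iterations, last_vl] = [4, 10]

lane count: 256 div 16 = 16
N=58: ⌈58/16⌉ = 4 iters; last vl = 58 − 3×16 = 10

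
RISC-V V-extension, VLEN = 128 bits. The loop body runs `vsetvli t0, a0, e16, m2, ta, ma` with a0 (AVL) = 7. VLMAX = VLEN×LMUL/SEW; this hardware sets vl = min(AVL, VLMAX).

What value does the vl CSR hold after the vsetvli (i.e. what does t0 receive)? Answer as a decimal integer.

vl = 7

VLMAX = VLEN×LMUL/SEW = 128×2/16 = 16
vl ← min(7, 16) = 7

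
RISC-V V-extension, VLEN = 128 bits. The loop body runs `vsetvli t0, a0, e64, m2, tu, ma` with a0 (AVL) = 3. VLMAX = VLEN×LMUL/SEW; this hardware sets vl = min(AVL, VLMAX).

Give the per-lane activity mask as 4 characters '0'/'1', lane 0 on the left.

VLMAX = (128 × 2) / 64 = 4 lanes
vl = min(AVL, VLMAX) = min(3, 4) = 3
bits (lane 0 leftmost): 1110

predicate = 1110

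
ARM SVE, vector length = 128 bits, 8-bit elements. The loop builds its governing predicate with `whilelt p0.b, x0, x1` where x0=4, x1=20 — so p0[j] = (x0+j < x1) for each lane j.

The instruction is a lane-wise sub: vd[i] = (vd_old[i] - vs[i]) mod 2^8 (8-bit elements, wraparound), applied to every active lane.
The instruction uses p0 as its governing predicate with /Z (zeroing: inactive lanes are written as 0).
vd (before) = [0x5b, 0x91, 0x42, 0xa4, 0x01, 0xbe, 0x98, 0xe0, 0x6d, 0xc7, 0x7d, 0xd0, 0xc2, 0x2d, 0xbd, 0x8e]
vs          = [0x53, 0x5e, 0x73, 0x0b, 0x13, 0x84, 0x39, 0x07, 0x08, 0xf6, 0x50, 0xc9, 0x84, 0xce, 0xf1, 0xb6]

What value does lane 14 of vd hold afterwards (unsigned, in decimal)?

vd[14] = 204

register lanes = 128/8 = 16
active while 4+j < 20, i.e. j ∈ [0,16) capped at 16 ⇒ 16
vd[0] sub(0x5b,0x53) -> 0x08
vd[1] sub(0x91,0x5e) -> 0x33
vd[2] sub(0x42,0x73) -> 0xcf
vd[3] sub(0xa4,0x0b) -> 0x99
vd[4] sub(0x01,0x13) -> 0xee
vd[5] sub(0xbe,0x84) -> 0x3a
vd[6] sub(0x98,0x39) -> 0x5f
vd[7] sub(0xe0,0x07) -> 0xd9
vd[8] sub(0x6d,0x08) -> 0x65
vd[9] sub(0xc7,0xf6) -> 0xd1
vd[10] sub(0x7d,0x50) -> 0x2d
vd[11] sub(0xd0,0xc9) -> 0x07
vd[12] sub(0xc2,0x84) -> 0x3e
vd[13] sub(0x2d,0xce) -> 0x5f
vd[14] sub(0xbd,0xf1) -> 0xcc
vd[15] sub(0x8e,0xb6) -> 0xd8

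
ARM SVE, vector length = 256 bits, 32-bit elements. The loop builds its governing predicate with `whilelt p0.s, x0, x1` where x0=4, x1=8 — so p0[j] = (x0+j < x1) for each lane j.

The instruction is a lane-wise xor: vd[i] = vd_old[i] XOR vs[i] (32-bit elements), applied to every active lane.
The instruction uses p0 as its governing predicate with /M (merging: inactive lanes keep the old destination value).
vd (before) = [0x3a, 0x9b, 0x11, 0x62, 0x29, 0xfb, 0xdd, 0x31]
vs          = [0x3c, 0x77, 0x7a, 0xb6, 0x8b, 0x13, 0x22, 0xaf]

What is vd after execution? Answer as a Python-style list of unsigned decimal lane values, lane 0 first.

vd = [6, 236, 107, 212, 41, 251, 221, 49]

lane count: 256 div 32 = 8
whilelt: lane j active iff 4+j < 8 → j < 4 → 4 active
  i=0: xor(0x3a,0x3c) → 6
  i=1: xor(0x9b,0x77) → 236
  i=2: xor(0x11,0x7a) → 107
  i=3: xor(0x62,0xb6) → 212
  i=4: tail/keep → 41
  i=5: tail/keep → 251
  i=6: tail/keep → 221
  i=7: tail/keep → 49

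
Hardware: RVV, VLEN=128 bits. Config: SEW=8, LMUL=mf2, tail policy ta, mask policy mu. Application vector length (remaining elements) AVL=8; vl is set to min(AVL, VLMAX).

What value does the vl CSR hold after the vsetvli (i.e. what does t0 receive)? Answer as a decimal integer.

vl = 8

VLMAX = VLEN×LMUL/SEW = 128×1/2/8 = 8
vl = min(AVL, VLMAX) = min(8, 8) = 8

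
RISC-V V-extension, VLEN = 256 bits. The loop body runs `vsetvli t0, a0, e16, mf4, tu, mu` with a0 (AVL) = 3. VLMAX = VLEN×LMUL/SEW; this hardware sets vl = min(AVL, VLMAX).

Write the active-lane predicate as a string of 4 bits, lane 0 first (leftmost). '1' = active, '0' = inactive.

predicate = 1110

VLMAX = (256 × 1/4) / 16 = 4 lanes
vl = min(AVL, VLMAX) = min(3, 4) = 3
bits (lane 0 leftmost): 1110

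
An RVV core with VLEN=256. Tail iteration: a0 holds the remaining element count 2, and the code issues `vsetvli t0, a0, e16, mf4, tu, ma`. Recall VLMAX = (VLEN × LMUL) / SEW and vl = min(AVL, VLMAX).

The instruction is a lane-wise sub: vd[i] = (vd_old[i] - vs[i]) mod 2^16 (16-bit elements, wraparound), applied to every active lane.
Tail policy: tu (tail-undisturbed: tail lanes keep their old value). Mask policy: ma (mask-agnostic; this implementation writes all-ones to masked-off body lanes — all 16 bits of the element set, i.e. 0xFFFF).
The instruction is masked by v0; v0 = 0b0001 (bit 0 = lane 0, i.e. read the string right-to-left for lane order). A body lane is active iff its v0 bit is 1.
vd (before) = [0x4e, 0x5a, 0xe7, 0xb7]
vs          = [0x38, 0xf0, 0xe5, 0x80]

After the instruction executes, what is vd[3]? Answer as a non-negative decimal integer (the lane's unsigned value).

VLMAX = VLEN×LMUL/SEW = 256×1/4/16 = 4
vl ← min(2, 4) = 2
lane  0: sub(0x4e,0x38) ⇒ 0x16
lane  1: mask-off/ones ⇒ 0xffff
lane  2: tail/keep ⇒ 0xe7
lane  3: tail/keep ⇒ 0xb7

vd[3] = 183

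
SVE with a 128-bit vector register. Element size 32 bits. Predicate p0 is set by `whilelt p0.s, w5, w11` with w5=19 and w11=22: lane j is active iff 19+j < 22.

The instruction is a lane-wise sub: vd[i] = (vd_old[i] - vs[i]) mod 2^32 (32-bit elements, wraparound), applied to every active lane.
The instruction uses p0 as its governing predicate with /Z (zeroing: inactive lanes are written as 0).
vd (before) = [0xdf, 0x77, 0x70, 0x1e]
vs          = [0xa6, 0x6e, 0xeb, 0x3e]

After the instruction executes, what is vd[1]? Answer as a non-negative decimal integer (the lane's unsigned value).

lane count: 128 div 32 = 4
whilelt: lane j active iff 19+j < 22 → j < 3 → 3 active
vd[0] sub(0xdf,0xa6) -> 0x39
vd[1] sub(0x77,0x6e) -> 0x09
vd[2] sub(0x70,0xeb) -> 0xffffff85
vd[3] tail/zero -> 0x00

vd[1] = 9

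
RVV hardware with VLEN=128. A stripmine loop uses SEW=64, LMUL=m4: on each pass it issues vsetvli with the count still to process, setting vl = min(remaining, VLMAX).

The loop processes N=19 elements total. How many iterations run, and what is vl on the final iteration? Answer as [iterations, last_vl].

[iterations, last_vl] = [3, 3]

lanes per group: 128·4/64 = 8
iterations = ceil(19/8) = 3; final-pass vl = 3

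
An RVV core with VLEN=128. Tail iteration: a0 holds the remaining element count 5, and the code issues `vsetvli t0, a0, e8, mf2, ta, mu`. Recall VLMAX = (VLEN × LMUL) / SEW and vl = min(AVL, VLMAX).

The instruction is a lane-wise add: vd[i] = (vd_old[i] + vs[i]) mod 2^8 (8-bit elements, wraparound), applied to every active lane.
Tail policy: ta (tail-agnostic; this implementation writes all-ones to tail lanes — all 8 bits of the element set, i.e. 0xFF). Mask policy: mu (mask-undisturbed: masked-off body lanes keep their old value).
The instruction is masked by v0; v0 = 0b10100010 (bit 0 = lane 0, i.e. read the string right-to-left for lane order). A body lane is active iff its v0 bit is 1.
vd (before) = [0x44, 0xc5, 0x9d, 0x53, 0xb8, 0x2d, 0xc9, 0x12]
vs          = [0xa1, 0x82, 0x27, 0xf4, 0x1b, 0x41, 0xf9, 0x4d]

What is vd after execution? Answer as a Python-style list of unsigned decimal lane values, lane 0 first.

vd = [68, 71, 157, 83, 184, 255, 255, 255]

VLMAX = VLEN×LMUL/SEW = 128×1/2/8 = 8
AVL=5 ≤ VLMAX=8, so vl = 5
  i=0: mask-off/keep → 68
  i=1: add(0xc5,0x82) → 71
  i=2: mask-off/keep → 157
  i=3: mask-off/keep → 83
  i=4: mask-off/keep → 184
  i=5: tail/ones → 255
  i=6: tail/ones → 255
  i=7: tail/ones → 255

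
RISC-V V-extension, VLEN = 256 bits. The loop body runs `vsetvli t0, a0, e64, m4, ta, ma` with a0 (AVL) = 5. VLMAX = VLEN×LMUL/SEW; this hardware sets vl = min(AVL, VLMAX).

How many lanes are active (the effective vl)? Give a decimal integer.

vl = 5

lanes per group: 256·4/64 = 16
vl = min(AVL, VLMAX) = min(5, 16) = 5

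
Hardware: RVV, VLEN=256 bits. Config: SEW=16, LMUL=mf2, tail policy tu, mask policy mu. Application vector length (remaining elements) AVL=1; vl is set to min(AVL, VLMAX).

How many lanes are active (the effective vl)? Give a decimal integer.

VLMAX = (256 × 1/2) / 16 = 8 lanes
vl ← min(1, 8) = 1

vl = 1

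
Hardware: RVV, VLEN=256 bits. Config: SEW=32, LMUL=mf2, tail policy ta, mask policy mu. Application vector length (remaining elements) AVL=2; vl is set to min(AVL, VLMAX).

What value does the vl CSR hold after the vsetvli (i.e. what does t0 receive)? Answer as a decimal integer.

vl = 2

VLMAX = VLEN×LMUL/SEW = 256×1/2/32 = 4
AVL=2 ≤ VLMAX=4, so vl = 2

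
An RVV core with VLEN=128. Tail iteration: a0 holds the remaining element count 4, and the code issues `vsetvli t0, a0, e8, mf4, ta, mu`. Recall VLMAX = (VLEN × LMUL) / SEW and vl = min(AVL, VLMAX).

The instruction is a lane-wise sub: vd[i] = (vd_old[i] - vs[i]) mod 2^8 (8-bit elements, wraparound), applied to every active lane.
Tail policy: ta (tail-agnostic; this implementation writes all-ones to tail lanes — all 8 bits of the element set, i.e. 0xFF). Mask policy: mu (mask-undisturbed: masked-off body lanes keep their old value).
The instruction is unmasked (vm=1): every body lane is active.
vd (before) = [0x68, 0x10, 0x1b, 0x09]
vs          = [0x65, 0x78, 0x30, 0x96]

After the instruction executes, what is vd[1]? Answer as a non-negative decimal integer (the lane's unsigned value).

vd[1] = 152

VLMAX = (128 × 1/4) / 8 = 4 lanes
vl ← min(4, 4) = 4
lane  0: sub(0x68,0x65) ⇒ 0x03
lane  1: sub(0x10,0x78) ⇒ 0x98
lane  2: sub(0x1b,0x30) ⇒ 0xeb
lane  3: sub(0x09,0x96) ⇒ 0x73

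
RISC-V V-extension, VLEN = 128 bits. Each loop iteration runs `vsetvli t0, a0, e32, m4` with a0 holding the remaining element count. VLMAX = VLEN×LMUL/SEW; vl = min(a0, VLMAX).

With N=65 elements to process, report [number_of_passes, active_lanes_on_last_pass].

VLMAX = VLEN×LMUL/SEW = 128×4/32 = 16
N=65: ⌈65/16⌉ = 5 iters; last vl = 65 − 4×16 = 1

[iterations, last_vl] = [5, 1]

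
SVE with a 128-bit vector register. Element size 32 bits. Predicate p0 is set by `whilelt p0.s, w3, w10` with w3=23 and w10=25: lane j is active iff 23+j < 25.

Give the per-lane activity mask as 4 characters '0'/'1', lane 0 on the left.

128-bit reg / 32-bit elem → 4 lanes
p0[j] = (23+j < 25); true for j=0..1 → 2 lanes set
bits (lane 0 leftmost): 1100

predicate = 1100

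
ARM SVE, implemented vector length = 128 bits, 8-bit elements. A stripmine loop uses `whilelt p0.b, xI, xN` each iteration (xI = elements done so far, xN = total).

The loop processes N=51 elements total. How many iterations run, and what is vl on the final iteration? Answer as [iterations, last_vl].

[iterations, last_vl] = [4, 3]

register lanes = 128/8 = 16
iterations = ceil(51/16) = 4; final-pass vl = 3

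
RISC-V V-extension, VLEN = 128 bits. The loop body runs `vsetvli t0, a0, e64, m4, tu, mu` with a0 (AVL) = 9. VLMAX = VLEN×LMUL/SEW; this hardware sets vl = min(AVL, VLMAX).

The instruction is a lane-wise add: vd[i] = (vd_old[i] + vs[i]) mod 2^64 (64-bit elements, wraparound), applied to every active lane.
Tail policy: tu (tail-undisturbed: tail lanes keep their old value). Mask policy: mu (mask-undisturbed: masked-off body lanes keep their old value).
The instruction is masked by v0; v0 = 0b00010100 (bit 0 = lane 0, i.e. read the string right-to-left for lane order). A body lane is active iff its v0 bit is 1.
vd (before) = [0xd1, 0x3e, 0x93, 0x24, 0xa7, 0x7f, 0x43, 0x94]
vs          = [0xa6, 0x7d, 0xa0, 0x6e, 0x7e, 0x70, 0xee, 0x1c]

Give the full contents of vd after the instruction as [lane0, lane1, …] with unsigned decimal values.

VLMAX = (128 × 4) / 64 = 8 lanes
vl ← min(9, 8) = 8
vd[0] mask-off/keep -> 0xd1
vd[1] mask-off/keep -> 0x3e
vd[2] add(0x93,0xa0) -> 0x133
vd[3] mask-off/keep -> 0x24
vd[4] add(0xa7,0x7e) -> 0x125
vd[5] mask-off/keep -> 0x7f
vd[6] mask-off/keep -> 0x43
vd[7] mask-off/keep -> 0x94

vd = [209, 62, 307, 36, 293, 127, 67, 148]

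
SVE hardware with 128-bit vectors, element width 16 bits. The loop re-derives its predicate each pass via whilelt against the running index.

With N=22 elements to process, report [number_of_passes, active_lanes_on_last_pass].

[iterations, last_vl] = [3, 6]

register lanes = 128/16 = 8
N=22: ⌈22/8⌉ = 3 iters; last vl = 22 − 2×8 = 6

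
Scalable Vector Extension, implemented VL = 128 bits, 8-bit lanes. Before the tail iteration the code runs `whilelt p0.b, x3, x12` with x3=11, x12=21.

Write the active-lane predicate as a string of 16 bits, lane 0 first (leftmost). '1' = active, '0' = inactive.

lane count: 128 div 8 = 16
active while 11+j < 21, i.e. j ∈ [0,10) capped at 16 ⇒ 10
bits (lane 0 leftmost): 1111111111000000

predicate = 1111111111000000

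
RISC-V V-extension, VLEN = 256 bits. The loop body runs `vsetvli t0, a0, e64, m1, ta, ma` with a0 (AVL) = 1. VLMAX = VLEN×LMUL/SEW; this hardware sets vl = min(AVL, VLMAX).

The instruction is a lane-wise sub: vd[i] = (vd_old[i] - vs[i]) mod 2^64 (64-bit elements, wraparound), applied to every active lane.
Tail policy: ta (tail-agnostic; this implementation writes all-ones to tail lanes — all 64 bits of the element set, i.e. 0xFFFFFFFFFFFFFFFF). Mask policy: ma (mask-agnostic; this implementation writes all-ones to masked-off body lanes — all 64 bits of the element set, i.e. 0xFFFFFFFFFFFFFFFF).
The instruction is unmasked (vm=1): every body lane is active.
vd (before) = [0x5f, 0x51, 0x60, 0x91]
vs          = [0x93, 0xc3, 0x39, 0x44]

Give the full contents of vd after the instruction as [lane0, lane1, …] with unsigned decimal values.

VLMAX = VLEN×LMUL/SEW = 256×1/64 = 4
vl ← min(1, 4) = 1
  i=0: sub(0x5f,0x93) → 18446744073709551564
  i=1: tail/ones → 18446744073709551615
  i=2: tail/ones → 18446744073709551615
  i=3: tail/ones → 18446744073709551615

vd = [18446744073709551564, 18446744073709551615, 18446744073709551615, 18446744073709551615]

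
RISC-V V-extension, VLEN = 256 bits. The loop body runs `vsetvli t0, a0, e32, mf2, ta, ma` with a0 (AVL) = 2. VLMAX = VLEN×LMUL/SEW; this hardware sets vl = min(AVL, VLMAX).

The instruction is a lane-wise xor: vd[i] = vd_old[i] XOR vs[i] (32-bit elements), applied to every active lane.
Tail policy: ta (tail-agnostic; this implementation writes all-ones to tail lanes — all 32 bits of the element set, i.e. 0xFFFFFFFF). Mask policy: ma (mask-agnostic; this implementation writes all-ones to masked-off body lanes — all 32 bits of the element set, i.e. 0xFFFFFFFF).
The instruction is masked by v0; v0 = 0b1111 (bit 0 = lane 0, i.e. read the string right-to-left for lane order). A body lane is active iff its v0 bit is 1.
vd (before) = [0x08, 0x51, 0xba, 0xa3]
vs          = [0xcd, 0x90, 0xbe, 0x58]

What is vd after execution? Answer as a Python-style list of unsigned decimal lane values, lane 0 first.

vd = [197, 193, 4294967295, 4294967295]

lanes per group: 256·1/2/32 = 4
AVL=2 ≤ VLMAX=4, so vl = 2
[0] xor(0x08,0xcd) = 0xc5
[1] xor(0x51,0x90) = 0xc1
[2] tail/ones = 0xffffffff
[3] tail/ones = 0xffffffff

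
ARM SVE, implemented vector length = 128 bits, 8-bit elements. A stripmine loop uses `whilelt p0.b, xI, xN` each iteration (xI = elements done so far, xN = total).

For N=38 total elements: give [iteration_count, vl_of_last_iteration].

128-bit reg / 8-bit elem → 16 lanes
38 elements at 16/iter → 3 passes, remainder 6 on the last

[iterations, last_vl] = [3, 6]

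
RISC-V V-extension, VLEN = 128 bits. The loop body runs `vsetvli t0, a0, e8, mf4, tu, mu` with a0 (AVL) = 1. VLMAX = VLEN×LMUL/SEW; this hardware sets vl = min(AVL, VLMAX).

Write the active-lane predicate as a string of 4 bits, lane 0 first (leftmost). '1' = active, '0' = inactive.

predicate = 1000

lanes per group: 128·1/4/8 = 4
vl = min(AVL, VLMAX) = min(1, 4) = 1
bits (lane 0 leftmost): 1000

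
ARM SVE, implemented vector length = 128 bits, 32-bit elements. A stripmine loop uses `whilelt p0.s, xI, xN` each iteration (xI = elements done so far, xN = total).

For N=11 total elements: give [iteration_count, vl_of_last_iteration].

128-bit reg / 32-bit elem → 4 lanes
11 elements at 4/iter → 3 passes, remainder 3 on the last

[iterations, last_vl] = [3, 3]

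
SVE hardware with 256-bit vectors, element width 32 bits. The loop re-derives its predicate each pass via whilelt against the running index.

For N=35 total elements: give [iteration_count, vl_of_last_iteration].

256-bit reg / 32-bit elem → 8 lanes
iterations = ceil(35/8) = 5; final-pass vl = 3

[iterations, last_vl] = [5, 3]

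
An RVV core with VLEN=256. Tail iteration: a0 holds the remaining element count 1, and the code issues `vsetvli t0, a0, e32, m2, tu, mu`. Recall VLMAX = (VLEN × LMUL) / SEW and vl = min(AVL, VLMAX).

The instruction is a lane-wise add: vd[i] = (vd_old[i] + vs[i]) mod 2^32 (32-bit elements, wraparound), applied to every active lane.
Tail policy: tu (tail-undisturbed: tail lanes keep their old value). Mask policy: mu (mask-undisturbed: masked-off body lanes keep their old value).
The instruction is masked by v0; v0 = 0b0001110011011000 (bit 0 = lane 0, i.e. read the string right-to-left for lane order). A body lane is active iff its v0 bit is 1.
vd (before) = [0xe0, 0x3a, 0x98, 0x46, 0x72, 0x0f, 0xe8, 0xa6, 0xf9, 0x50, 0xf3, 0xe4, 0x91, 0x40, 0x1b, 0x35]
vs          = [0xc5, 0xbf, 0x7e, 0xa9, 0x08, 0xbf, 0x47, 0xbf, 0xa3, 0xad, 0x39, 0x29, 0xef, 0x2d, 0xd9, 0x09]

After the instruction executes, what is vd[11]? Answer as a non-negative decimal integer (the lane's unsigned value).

VLMAX = VLEN×LMUL/SEW = 256×2/32 = 16
vl ← min(1, 16) = 1
lane  0: mask-off/keep ⇒ 0xe0
lane  1: tail/keep ⇒ 0x3a
lane  2: tail/keep ⇒ 0x98
lane  3: tail/keep ⇒ 0x46
lane  4: tail/keep ⇒ 0x72
lane  5: tail/keep ⇒ 0x0f
lane  6: tail/keep ⇒ 0xe8
lane  7: tail/keep ⇒ 0xa6
lane  8: tail/keep ⇒ 0xf9
lane  9: tail/keep ⇒ 0x50
lane 10: tail/keep ⇒ 0xf3
lane 11: tail/keep ⇒ 0xe4
lane 12: tail/keep ⇒ 0x91
lane 13: tail/keep ⇒ 0x40
lane 14: tail/keep ⇒ 0x1b
lane 15: tail/keep ⇒ 0x35

vd[11] = 228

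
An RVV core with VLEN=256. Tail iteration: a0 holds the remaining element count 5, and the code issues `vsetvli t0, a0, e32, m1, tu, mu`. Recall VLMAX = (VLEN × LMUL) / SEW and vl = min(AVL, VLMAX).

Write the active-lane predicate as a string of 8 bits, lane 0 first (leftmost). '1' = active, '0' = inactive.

VLMAX = VLEN×LMUL/SEW = 256×1/32 = 8
vl ← min(5, 8) = 5
bits (lane 0 leftmost): 11111000

predicate = 11111000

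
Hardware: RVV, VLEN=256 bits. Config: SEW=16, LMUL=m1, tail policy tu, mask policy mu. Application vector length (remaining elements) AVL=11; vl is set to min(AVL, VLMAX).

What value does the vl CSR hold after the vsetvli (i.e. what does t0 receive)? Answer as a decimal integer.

vl = 11

VLMAX = (256 × 1) / 16 = 16 lanes
AVL=11 ≤ VLMAX=16, so vl = 11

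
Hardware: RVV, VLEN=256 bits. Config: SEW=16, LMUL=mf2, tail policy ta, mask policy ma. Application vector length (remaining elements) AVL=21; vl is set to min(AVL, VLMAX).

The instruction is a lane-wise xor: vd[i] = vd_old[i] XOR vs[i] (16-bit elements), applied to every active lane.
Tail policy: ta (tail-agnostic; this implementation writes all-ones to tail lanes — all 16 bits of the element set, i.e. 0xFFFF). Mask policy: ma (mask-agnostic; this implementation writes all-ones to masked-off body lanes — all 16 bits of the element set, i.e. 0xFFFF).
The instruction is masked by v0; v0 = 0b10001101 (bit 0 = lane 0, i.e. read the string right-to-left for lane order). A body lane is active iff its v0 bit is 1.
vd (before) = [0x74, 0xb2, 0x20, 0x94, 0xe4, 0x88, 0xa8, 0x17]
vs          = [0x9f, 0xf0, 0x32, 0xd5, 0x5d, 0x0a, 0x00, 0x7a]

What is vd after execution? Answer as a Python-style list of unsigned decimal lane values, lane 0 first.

VLMAX = VLEN×LMUL/SEW = 256×1/2/16 = 8
vl ← min(21, 8) = 8
vd[0] xor(0x74,0x9f) -> 0xeb
vd[1] mask-off/ones -> 0xffff
vd[2] xor(0x20,0x32) -> 0x12
vd[3] xor(0x94,0xd5) -> 0x41
vd[4] mask-off/ones -> 0xffff
vd[5] mask-off/ones -> 0xffff
vd[6] mask-off/ones -> 0xffff
vd[7] xor(0x17,0x7a) -> 0x6d

vd = [235, 65535, 18, 65, 65535, 65535, 65535, 109]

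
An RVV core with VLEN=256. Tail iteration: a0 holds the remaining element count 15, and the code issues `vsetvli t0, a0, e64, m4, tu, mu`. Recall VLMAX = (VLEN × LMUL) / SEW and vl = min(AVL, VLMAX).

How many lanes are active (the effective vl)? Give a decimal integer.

vl = 15

lanes per group: 256·4/64 = 16
vl = min(AVL, VLMAX) = min(15, 16) = 15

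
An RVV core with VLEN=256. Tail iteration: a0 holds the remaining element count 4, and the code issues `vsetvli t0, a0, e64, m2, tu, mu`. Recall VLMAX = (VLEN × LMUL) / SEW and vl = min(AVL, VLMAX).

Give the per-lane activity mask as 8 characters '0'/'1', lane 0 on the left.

VLMAX = (256 × 2) / 64 = 8 lanes
vl = min(AVL, VLMAX) = min(4, 8) = 4
bits (lane 0 leftmost): 11110000

predicate = 11110000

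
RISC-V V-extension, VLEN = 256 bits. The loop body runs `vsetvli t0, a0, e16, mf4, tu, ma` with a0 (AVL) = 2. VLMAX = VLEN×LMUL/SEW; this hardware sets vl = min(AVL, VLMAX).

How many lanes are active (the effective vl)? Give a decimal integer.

VLMAX = VLEN×LMUL/SEW = 256×1/4/16 = 4
vl = min(AVL, VLMAX) = min(2, 4) = 2

vl = 2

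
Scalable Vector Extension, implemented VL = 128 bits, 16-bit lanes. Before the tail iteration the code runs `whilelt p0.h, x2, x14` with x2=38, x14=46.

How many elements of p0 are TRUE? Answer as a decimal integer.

register lanes = 128/16 = 8
p0[j] = (38+j < 46); true for j=0..7 → 8 lanes set

vl = 8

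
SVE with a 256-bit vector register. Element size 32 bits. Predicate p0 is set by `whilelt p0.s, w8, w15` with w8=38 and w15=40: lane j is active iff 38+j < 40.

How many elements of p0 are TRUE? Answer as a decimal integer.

vl = 2

register lanes = 256/32 = 8
p0[j] = (38+j < 40); true for j=0..1 → 2 lanes set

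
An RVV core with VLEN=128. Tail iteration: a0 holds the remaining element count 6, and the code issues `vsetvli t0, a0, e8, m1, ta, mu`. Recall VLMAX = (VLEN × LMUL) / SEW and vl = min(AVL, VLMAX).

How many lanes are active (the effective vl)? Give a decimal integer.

vl = 6

VLMAX = (128 × 1) / 8 = 16 lanes
vl ← min(6, 16) = 6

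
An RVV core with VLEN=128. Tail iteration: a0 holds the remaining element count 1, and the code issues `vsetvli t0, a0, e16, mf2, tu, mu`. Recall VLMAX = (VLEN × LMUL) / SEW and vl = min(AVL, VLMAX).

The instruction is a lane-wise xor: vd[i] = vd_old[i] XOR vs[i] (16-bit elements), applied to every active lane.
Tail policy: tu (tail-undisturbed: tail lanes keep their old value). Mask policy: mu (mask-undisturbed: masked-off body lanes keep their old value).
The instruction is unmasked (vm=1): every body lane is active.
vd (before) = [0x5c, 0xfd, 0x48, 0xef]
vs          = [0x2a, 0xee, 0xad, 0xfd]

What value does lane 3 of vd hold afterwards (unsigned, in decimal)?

VLMAX = (128 × 1/2) / 16 = 4 lanes
vl ← min(1, 4) = 1
[0] xor(0x5c,0x2a) = 0x76
[1] tail/keep = 0xfd
[2] tail/keep = 0x48
[3] tail/keep = 0xef

vd[3] = 239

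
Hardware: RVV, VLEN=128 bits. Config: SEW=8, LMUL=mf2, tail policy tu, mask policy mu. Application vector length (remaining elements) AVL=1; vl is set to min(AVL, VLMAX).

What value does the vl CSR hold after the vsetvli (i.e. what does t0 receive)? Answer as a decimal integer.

lanes per group: 128·1/2/8 = 8
AVL=1 ≤ VLMAX=8, so vl = 1

vl = 1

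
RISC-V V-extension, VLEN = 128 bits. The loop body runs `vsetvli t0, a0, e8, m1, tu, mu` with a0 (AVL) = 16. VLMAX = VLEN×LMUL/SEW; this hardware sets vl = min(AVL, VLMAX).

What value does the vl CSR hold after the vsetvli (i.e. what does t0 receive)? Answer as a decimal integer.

lanes per group: 128·1/8 = 16
vl ← min(16, 16) = 16

vl = 16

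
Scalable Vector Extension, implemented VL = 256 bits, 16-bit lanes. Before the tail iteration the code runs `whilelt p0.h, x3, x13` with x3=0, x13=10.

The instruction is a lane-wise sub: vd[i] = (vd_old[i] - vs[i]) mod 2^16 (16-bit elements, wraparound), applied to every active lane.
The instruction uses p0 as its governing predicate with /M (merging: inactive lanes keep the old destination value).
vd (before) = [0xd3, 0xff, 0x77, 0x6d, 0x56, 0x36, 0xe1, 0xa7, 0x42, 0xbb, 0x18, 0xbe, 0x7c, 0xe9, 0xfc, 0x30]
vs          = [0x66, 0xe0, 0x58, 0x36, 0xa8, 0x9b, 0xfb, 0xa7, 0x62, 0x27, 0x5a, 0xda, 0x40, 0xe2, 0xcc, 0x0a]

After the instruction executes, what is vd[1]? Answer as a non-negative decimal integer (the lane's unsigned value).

lane count: 256 div 16 = 16
whilelt: lane j active iff 0+j < 10 → j < 10 → 10 active
  i=0: sub(0xd3,0x66) → 109
  i=1: sub(0xff,0xe0) → 31
  i=2: sub(0x77,0x58) → 31
  i=3: sub(0x6d,0x36) → 55
  i=4: sub(0x56,0xa8) → 65454
  i=5: sub(0x36,0x9b) → 65435
  i=6: sub(0xe1,0xfb) → 65510
  i=7: sub(0xa7,0xa7) → 0
  i=8: sub(0x42,0x62) → 65504
  i=9: sub(0xbb,0x27) → 148
  i=10: tail/keep → 24
  i=11: tail/keep → 190
  i=12: tail/keep → 124
  i=13: tail/keep → 233
  i=14: tail/keep → 252
  i=15: tail/keep → 48

vd[1] = 31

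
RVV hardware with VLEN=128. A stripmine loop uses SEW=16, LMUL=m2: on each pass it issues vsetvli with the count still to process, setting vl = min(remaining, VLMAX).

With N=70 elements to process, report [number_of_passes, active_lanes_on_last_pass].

VLMAX = VLEN×LMUL/SEW = 128×2/16 = 16
iterations = ceil(70/16) = 5; final-pass vl = 6

[iterations, last_vl] = [5, 6]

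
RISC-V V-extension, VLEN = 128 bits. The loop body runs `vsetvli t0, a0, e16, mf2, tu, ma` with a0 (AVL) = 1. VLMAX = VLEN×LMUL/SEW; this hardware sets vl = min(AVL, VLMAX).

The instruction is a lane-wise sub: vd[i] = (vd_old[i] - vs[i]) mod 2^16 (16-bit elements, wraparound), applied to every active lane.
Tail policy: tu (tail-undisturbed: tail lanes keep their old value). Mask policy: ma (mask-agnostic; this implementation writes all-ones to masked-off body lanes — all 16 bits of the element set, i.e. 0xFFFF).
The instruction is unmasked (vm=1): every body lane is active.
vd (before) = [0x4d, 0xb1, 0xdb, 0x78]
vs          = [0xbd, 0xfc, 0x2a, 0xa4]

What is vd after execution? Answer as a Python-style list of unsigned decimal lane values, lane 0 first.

vd = [65424, 177, 219, 120]

VLMAX = VLEN×LMUL/SEW = 128×1/2/16 = 4
vl = min(AVL, VLMAX) = min(1, 4) = 1
vd[0] sub(0x4d,0xbd) -> 0xff90
vd[1] tail/keep -> 0xb1
vd[2] tail/keep -> 0xdb
vd[3] tail/keep -> 0x78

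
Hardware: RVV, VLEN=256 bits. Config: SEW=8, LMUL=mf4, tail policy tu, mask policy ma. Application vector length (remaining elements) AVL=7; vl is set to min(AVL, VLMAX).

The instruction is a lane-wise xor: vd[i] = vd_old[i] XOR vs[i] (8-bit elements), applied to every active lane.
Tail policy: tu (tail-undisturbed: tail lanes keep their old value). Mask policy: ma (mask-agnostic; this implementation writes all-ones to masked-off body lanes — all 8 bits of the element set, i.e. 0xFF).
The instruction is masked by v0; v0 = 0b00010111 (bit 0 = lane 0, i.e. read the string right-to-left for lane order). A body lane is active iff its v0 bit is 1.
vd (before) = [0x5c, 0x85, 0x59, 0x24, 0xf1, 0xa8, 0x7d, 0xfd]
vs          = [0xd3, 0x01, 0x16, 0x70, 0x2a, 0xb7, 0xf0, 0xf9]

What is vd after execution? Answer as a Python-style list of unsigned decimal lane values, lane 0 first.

lanes per group: 256·1/4/8 = 8
vl ← min(7, 8) = 7
lane  0: xor(0x5c,0xd3) ⇒ 0x8f
lane  1: xor(0x85,0x01) ⇒ 0x84
lane  2: xor(0x59,0x16) ⇒ 0x4f
lane  3: mask-off/ones ⇒ 0xff
lane  4: xor(0xf1,0x2a) ⇒ 0xdb
lane  5: mask-off/ones ⇒ 0xff
lane  6: mask-off/ones ⇒ 0xff
lane  7: tail/keep ⇒ 0xfd

vd = [143, 132, 79, 255, 219, 255, 255, 253]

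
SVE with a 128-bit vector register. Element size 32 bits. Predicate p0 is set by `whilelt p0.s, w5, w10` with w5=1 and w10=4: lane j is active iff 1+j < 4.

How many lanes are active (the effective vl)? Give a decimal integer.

vl = 3

register lanes = 128/32 = 4
active while 1+j < 4, i.e. j ∈ [0,3) capped at 4 ⇒ 3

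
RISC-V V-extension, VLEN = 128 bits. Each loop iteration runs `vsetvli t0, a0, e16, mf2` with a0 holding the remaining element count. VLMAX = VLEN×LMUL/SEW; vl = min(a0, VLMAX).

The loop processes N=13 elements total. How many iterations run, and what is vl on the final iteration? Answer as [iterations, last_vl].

[iterations, last_vl] = [4, 1]

VLMAX = VLEN×LMUL/SEW = 128×1/2/16 = 4
iterations = ceil(13/4) = 4; final-pass vl = 1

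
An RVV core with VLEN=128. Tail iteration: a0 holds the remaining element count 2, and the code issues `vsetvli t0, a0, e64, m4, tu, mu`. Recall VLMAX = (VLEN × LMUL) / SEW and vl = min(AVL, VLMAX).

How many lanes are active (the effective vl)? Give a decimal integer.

lanes per group: 128·4/64 = 8
vl = min(AVL, VLMAX) = min(2, 8) = 2

vl = 2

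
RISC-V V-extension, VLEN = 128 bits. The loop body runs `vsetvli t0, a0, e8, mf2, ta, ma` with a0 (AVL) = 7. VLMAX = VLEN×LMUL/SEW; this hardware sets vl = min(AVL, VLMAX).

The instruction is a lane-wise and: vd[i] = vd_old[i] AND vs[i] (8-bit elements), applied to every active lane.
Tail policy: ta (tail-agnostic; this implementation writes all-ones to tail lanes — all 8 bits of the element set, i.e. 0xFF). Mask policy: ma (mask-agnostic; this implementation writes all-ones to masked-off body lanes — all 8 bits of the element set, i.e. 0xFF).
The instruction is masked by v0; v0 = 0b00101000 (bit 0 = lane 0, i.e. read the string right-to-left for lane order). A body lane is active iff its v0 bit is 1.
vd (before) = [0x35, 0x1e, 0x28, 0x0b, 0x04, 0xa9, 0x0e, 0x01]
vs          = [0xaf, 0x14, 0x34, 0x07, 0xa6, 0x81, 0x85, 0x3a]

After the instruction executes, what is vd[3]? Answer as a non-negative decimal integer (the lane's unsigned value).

VLMAX = (128 × 1/2) / 8 = 8 lanes
AVL=7 ≤ VLMAX=8, so vl = 7
lane  0: mask-off/ones ⇒ 0xff
lane  1: mask-off/ones ⇒ 0xff
lane  2: mask-off/ones ⇒ 0xff
lane  3: and(0x0b,0x07) ⇒ 0x03
lane  4: mask-off/ones ⇒ 0xff
lane  5: and(0xa9,0x81) ⇒ 0x81
lane  6: mask-off/ones ⇒ 0xff
lane  7: tail/ones ⇒ 0xff

vd[3] = 3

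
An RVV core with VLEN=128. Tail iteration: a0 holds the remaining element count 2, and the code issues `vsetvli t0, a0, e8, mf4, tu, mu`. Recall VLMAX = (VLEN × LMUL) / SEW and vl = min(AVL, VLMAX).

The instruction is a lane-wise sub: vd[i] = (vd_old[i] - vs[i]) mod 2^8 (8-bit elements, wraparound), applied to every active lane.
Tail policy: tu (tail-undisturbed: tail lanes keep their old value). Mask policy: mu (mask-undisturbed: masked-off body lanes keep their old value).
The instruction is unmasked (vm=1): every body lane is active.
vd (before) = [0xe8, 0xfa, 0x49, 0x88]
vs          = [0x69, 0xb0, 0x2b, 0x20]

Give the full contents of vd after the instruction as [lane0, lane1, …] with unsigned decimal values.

vd = [127, 74, 73, 136]

lanes per group: 128·1/4/8 = 4
vl ← min(2, 4) = 2
lane  0: sub(0xe8,0x69) ⇒ 0x7f
lane  1: sub(0xfa,0xb0) ⇒ 0x4a
lane  2: tail/keep ⇒ 0x49
lane  3: tail/keep ⇒ 0x88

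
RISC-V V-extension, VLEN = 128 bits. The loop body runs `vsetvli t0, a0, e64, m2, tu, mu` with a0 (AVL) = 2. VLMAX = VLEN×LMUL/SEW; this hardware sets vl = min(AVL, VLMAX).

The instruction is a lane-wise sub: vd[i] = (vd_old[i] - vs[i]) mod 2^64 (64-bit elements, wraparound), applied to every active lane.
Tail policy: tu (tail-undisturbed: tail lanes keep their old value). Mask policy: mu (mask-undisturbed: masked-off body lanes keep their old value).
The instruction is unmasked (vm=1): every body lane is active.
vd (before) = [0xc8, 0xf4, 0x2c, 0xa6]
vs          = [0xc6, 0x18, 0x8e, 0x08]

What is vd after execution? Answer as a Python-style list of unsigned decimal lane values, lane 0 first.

vd = [2, 220, 44, 166]

VLMAX = VLEN×LMUL/SEW = 128×2/64 = 4
AVL=2 ≤ VLMAX=4, so vl = 2
[0] sub(0xc8,0xc6) = 0x02
[1] sub(0xf4,0x18) = 0xdc
[2] tail/keep = 0x2c
[3] tail/keep = 0xa6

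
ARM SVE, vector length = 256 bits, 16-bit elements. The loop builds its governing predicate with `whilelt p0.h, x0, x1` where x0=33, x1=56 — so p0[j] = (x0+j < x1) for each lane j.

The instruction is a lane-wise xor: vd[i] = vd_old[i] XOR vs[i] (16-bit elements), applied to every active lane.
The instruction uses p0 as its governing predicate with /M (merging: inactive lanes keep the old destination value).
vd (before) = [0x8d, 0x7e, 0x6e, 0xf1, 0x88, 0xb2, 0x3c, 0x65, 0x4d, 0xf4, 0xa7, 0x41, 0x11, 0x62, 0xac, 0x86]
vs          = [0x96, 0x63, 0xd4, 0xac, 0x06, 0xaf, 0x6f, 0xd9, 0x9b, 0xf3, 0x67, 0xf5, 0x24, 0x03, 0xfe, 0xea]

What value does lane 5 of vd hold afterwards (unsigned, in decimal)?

register lanes = 256/16 = 16
whilelt: lane j active iff 33+j < 56 → j < 23 → 16 active
  i=0: xor(0x8d,0x96) → 27
  i=1: xor(0x7e,0x63) → 29
  i=2: xor(0x6e,0xd4) → 186
  i=3: xor(0xf1,0xac) → 93
  i=4: xor(0x88,0x06) → 142
  i=5: xor(0xb2,0xaf) → 29
  i=6: xor(0x3c,0x6f) → 83
  i=7: xor(0x65,0xd9) → 188
  i=8: xor(0x4d,0x9b) → 214
  i=9: xor(0xf4,0xf3) → 7
  i=10: xor(0xa7,0x67) → 192
  i=11: xor(0x41,0xf5) → 180
  i=12: xor(0x11,0x24) → 53
  i=13: xor(0x62,0x03) → 97
  i=14: xor(0xac,0xfe) → 82
  i=15: xor(0x86,0xea) → 108

vd[5] = 29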